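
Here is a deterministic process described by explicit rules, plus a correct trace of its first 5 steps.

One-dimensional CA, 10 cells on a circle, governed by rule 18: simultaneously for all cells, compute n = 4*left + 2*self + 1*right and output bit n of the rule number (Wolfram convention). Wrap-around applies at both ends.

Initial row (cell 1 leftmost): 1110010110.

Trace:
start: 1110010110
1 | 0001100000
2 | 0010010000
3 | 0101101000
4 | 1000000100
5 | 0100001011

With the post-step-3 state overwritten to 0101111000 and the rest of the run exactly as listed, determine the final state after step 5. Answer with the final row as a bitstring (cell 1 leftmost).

state after step 3 := 0101111000
4 | 1000000100
5 | 0100001011

0100001011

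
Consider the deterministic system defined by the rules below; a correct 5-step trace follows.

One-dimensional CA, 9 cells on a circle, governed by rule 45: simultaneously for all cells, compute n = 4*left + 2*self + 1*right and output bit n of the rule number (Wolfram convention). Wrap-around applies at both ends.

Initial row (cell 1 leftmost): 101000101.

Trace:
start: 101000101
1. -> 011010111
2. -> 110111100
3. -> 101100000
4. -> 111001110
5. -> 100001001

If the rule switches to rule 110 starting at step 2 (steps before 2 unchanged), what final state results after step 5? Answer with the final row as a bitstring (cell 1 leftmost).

000011111

(re-executing steps 2..5 under rule 110; state before step 2: 011010111)
2. -> 111111101
3. -> 000000111
4. -> 000001101
5. -> 000011111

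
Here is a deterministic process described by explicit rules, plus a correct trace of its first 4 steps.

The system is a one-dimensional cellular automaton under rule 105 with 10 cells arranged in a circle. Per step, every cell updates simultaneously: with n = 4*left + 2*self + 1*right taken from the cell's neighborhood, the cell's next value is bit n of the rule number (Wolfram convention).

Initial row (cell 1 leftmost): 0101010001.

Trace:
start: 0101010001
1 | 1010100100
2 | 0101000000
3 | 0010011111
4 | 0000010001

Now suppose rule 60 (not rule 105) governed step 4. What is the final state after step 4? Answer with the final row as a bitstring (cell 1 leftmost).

(re-executing step 4 under rule 60; state before step 4: 0010011111)
4 | 1011010000

1011010000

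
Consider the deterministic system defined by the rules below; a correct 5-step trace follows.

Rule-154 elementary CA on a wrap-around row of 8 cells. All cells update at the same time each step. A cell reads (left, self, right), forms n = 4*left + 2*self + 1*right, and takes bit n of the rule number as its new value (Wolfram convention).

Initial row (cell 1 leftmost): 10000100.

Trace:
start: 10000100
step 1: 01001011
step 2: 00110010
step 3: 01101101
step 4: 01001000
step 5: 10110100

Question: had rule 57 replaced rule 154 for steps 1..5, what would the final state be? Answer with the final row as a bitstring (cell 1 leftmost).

(re-executing steps 1..5 under rule 57; state before step 1: 10000100)
step 1: 01110010
step 2: 01001001
step 3: 10100100
step 4: 01010010
step 5: 00101001

00101001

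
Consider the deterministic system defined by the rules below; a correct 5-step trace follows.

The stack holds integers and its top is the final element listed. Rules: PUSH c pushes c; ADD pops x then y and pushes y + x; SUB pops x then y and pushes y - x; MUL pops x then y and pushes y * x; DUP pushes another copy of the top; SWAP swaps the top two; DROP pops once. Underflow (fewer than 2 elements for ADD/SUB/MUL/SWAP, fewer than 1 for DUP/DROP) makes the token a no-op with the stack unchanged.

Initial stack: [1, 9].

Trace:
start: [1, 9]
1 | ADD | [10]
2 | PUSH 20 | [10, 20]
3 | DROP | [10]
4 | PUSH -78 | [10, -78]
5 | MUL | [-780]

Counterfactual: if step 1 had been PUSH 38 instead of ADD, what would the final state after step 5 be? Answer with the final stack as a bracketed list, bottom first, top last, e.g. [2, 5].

[1, 9, -2964]

(re-executing from step 1 with the substitution; state before step 1: [1, 9])
1 | PUSH 38 | [1, 9, 38]
2 | PUSH 20 | [1, 9, 38, 20]
3 | DROP | [1, 9, 38]
4 | PUSH -78 | [1, 9, 38, -78]
5 | MUL | [1, 9, -2964]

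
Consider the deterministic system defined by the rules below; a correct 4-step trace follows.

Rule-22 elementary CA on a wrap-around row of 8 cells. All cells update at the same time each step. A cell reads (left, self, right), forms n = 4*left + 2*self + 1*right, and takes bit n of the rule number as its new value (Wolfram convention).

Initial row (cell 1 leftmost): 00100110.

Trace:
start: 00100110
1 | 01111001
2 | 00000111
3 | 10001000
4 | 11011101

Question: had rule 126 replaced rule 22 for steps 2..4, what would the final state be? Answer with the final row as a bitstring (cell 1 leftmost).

11001100

(re-executing steps 2..4 under rule 126; state before step 2: 01111001)
2 | 11001111
3 | 01111000
4 | 11001100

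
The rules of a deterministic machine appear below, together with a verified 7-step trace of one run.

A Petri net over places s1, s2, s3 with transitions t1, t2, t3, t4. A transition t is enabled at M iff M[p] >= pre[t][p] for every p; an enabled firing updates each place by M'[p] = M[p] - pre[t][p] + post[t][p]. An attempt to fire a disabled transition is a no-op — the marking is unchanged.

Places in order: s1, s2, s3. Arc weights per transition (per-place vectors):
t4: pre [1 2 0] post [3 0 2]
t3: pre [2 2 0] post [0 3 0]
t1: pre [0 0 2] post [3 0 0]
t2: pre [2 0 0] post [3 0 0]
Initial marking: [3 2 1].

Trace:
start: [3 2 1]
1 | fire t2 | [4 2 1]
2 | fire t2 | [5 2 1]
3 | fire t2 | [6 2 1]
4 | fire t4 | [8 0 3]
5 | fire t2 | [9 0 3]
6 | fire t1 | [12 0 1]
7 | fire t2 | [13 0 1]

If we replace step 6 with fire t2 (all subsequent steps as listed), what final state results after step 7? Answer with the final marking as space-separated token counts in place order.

(re-executing from step 6 with the substitution; state before step 6: [9 0 3])
6 | fire t2 | [10 0 3]
7 | fire t2 | [11 0 3]

11 0 3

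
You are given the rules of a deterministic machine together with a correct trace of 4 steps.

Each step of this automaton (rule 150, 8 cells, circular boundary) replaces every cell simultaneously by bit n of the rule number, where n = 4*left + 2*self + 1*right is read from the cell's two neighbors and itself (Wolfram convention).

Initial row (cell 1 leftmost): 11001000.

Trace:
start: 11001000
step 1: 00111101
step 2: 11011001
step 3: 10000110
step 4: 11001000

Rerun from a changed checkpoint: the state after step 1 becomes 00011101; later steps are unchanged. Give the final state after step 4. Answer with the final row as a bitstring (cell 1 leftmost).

state after step 1 := 00011101
step 2: 10101001
step 3: 00101110
step 4: 01100101

01100101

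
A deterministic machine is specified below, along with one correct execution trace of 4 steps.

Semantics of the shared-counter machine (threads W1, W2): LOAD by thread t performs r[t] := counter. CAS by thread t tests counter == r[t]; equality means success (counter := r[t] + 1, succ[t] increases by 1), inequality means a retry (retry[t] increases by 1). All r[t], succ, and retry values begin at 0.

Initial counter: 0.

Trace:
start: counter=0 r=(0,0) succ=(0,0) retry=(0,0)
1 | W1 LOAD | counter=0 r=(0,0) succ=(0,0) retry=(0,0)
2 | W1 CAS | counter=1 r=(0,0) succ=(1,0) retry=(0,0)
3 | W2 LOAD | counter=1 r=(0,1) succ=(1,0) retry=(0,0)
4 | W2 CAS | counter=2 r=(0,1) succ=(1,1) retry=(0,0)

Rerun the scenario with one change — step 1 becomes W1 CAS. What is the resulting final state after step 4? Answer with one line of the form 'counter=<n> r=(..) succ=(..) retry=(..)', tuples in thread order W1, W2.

(re-executing from step 1 with the substitution; state before step 1: counter=0 r=(0,0) succ=(0,0) retry=(0,0))
1 | W1 CAS | counter=1 r=(0,0) succ=(1,0) retry=(0,0)
2 | W1 CAS | counter=1 r=(0,0) succ=(1,0) retry=(1,0)
3 | W2 LOAD | counter=1 r=(0,1) succ=(1,0) retry=(1,0)
4 | W2 CAS | counter=2 r=(0,1) succ=(1,1) retry=(1,0)

counter=2 r=(0,1) succ=(1,1) retry=(1,0)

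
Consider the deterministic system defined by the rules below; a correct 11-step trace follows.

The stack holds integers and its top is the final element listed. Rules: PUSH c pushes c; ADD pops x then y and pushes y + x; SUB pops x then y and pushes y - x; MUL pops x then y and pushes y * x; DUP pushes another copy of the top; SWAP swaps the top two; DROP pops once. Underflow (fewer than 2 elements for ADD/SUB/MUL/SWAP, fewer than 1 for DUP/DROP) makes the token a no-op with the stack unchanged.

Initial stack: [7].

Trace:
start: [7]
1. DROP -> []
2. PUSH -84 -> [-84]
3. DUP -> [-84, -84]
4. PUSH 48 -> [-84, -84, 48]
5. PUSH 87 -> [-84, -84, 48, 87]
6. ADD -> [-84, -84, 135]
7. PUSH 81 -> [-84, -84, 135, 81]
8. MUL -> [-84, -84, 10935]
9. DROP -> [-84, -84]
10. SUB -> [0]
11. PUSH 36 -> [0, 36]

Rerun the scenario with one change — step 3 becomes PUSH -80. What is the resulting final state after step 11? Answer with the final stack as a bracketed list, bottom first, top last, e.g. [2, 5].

(re-executing from step 3 with the substitution; state before step 3: [-84])
3. PUSH -80 -> [-84, -80]
4. PUSH 48 -> [-84, -80, 48]
5. PUSH 87 -> [-84, -80, 48, 87]
6. ADD -> [-84, -80, 135]
7. PUSH 81 -> [-84, -80, 135, 81]
8. MUL -> [-84, -80, 10935]
9. DROP -> [-84, -80]
10. SUB -> [-4]
11. PUSH 36 -> [-4, 36]

[-4, 36]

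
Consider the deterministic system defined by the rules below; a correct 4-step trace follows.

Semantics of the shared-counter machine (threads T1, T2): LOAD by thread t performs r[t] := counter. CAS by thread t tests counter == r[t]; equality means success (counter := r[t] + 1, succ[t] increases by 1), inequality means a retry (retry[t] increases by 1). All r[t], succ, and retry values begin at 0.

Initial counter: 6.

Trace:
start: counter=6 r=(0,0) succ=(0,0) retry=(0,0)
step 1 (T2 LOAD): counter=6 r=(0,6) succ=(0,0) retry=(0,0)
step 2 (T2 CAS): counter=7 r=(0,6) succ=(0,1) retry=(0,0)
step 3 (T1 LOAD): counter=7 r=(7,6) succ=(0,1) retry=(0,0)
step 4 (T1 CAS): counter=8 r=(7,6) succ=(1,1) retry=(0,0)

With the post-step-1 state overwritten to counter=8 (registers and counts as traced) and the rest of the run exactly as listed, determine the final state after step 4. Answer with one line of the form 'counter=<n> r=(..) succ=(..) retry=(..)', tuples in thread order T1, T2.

counter=9 r=(8,6) succ=(1,0) retry=(0,1)

state after step 1 := counter=8 r=(0,6) succ=(0,0) retry=(0,0)
step 2 (T2 CAS): counter=8 r=(0,6) succ=(0,0) retry=(0,1)
step 3 (T1 LOAD): counter=8 r=(8,6) succ=(0,0) retry=(0,1)
step 4 (T1 CAS): counter=9 r=(8,6) succ=(1,0) retry=(0,1)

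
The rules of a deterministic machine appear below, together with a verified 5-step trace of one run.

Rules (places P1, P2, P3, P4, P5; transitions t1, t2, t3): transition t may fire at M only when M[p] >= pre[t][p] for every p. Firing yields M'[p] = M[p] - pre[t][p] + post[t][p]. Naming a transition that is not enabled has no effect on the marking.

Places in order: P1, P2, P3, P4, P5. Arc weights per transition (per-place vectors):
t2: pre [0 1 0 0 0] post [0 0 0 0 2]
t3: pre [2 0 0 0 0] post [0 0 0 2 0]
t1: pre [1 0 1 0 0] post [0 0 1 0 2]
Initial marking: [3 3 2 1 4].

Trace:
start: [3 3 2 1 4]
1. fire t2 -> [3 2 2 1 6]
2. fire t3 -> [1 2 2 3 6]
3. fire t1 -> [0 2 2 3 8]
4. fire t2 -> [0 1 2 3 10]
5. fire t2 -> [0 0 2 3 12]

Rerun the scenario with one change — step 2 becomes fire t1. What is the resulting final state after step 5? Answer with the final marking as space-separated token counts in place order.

1 0 2 1 14

(re-executing from step 2 with the substitution; state before step 2: [3 2 2 1 6])
2. fire t1 -> [2 2 2 1 8]
3. fire t1 -> [1 2 2 1 10]
4. fire t2 -> [1 1 2 1 12]
5. fire t2 -> [1 0 2 1 14]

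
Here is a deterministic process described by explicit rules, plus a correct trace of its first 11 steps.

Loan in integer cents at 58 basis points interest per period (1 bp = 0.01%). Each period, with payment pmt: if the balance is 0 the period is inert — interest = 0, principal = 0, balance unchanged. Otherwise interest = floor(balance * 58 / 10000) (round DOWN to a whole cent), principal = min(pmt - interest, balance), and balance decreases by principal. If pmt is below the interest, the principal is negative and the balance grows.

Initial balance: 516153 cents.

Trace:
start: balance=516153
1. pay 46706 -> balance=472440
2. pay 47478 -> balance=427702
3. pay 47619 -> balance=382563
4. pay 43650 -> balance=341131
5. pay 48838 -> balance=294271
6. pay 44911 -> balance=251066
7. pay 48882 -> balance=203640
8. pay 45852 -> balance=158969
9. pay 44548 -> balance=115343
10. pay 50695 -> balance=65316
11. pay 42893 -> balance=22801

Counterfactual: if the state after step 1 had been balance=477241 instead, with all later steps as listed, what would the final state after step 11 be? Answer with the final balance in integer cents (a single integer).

27888

state after step 1 := balance=477241
2. pay 47478 -> balance=432530
3. pay 47619 -> balance=387419
4. pay 43650 -> balance=346016
5. pay 48838 -> balance=299184
6. pay 44911 -> balance=256008
7. pay 48882 -> balance=208610
8. pay 45852 -> balance=163967
9. pay 44548 -> balance=120370
10. pay 50695 -> balance=70373
11. pay 42893 -> balance=27888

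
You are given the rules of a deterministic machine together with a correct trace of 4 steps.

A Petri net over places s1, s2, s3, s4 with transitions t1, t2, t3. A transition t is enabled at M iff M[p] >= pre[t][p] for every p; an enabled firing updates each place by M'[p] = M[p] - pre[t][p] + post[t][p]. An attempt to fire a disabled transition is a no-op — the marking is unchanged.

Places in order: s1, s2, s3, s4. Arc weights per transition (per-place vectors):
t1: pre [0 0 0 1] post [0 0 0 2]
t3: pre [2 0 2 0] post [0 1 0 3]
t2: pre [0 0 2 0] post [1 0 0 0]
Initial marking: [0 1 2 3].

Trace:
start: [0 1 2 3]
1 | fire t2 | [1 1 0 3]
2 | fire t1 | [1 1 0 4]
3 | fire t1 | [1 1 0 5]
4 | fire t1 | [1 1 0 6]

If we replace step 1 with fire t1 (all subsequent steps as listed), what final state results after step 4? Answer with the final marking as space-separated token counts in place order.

(re-executing from step 1 with the substitution; state before step 1: [0 1 2 3])
1 | fire t1 | [0 1 2 4]
2 | fire t1 | [0 1 2 5]
3 | fire t1 | [0 1 2 6]
4 | fire t1 | [0 1 2 7]

0 1 2 7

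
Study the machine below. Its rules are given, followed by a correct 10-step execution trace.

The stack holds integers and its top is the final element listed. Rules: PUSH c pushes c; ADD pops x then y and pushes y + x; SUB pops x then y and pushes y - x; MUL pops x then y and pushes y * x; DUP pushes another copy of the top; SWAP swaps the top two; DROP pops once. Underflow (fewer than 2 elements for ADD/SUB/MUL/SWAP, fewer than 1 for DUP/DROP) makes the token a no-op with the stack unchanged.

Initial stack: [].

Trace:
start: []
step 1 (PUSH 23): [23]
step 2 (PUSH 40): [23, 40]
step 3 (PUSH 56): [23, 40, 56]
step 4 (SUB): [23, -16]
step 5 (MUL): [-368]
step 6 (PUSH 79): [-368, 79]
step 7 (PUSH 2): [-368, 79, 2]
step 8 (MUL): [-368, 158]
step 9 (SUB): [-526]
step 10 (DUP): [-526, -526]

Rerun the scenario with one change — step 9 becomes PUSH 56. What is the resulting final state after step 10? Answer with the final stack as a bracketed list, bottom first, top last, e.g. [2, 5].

(re-executing from step 9 with the substitution; state before step 9: [-368, 158])
step 9 (PUSH 56): [-368, 158, 56]
step 10 (DUP): [-368, 158, 56, 56]

[-368, 158, 56, 56]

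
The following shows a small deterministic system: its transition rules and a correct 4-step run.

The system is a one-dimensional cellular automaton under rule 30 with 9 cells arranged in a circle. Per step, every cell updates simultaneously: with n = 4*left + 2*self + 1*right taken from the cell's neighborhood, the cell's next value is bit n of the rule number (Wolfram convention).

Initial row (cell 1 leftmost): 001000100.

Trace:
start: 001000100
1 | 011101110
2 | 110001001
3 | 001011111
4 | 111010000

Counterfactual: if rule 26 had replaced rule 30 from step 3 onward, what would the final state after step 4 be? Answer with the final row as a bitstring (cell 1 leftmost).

(re-executing steps 3..4 under rule 26; state before step 3: 110001001)
3 | 001010111
4 | 110000100

110000100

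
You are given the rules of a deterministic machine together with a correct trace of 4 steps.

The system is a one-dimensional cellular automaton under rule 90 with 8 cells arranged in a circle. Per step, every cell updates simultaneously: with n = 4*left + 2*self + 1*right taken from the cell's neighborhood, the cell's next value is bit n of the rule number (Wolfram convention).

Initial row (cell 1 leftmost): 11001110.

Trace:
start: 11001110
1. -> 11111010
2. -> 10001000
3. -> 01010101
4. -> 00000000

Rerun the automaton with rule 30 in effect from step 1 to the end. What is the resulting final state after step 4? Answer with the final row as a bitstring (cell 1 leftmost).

(re-executing steps 1..4 under rule 30; state before step 1: 11001110)
1. -> 10111000
2. -> 10100101
3. -> 00111101
4. -> 11100001

11100001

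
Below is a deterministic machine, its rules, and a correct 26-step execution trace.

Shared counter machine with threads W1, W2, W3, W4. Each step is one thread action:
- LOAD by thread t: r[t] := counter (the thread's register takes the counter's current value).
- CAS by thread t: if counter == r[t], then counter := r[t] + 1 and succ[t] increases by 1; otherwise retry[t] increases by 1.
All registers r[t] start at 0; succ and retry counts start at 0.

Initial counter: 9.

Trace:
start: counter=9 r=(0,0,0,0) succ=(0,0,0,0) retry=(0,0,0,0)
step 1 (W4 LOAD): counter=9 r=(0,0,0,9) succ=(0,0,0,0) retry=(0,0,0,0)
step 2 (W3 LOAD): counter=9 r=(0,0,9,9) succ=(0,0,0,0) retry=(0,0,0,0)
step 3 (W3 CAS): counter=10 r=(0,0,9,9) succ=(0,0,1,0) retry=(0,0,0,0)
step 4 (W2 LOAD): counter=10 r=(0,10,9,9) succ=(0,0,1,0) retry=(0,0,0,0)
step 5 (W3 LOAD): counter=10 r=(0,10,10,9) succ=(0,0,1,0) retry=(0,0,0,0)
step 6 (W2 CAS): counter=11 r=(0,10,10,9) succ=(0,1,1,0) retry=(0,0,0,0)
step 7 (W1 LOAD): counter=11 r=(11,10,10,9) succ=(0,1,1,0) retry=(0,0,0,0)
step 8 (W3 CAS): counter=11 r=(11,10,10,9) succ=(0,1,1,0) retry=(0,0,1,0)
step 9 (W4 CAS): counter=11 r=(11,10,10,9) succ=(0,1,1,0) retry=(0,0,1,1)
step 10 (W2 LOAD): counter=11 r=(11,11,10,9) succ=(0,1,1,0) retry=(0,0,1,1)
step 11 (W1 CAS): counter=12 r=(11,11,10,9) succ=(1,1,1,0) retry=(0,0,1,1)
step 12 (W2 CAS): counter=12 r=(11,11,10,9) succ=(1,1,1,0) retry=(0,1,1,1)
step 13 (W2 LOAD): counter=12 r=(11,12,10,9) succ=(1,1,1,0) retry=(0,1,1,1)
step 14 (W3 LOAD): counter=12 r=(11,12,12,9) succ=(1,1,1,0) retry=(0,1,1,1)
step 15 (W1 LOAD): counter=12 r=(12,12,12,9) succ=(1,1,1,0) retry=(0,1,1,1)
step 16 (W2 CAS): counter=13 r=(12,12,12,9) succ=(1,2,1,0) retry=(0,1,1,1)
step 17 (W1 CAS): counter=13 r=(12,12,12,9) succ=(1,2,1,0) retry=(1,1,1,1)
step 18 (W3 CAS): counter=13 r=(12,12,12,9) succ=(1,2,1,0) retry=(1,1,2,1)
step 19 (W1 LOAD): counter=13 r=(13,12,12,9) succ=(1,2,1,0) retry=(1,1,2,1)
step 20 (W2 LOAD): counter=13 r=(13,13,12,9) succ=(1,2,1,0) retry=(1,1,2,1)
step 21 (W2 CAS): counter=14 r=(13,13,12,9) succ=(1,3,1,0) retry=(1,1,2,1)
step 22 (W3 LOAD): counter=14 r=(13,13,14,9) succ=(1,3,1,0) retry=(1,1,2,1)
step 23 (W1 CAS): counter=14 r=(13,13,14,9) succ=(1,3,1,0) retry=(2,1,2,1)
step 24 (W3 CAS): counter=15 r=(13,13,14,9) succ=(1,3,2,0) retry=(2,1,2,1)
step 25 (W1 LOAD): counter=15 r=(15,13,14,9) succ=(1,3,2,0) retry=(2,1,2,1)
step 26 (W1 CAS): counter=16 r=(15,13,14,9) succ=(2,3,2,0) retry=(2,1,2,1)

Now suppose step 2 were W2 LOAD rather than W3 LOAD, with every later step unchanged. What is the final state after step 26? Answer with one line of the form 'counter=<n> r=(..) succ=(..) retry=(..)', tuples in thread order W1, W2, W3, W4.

(re-executing from step 2 with the substitution; state before step 2: counter=9 r=(0,0,0,9) succ=(0,0,0,0) retry=(0,0,0,0))
step 2 (W2 LOAD): counter=9 r=(0,9,0,9) succ=(0,0,0,0) retry=(0,0,0,0)
step 3 (W3 CAS): counter=9 r=(0,9,0,9) succ=(0,0,0,0) retry=(0,0,1,0)
step 4 (W2 LOAD): counter=9 r=(0,9,0,9) succ=(0,0,0,0) retry=(0,0,1,0)
step 5 (W3 LOAD): counter=9 r=(0,9,9,9) succ=(0,0,0,0) retry=(0,0,1,0)
step 6 (W2 CAS): counter=10 r=(0,9,9,9) succ=(0,1,0,0) retry=(0,0,1,0)
step 7 (W1 LOAD): counter=10 r=(10,9,9,9) succ=(0,1,0,0) retry=(0,0,1,0)
step 8 (W3 CAS): counter=10 r=(10,9,9,9) succ=(0,1,0,0) retry=(0,0,2,0)
step 9 (W4 CAS): counter=10 r=(10,9,9,9) succ=(0,1,0,0) retry=(0,0,2,1)
step 10 (W2 LOAD): counter=10 r=(10,10,9,9) succ=(0,1,0,0) retry=(0,0,2,1)
step 11 (W1 CAS): counter=11 r=(10,10,9,9) succ=(1,1,0,0) retry=(0,0,2,1)
step 12 (W2 CAS): counter=11 r=(10,10,9,9) succ=(1,1,0,0) retry=(0,1,2,1)
step 13 (W2 LOAD): counter=11 r=(10,11,9,9) succ=(1,1,0,0) retry=(0,1,2,1)
step 14 (W3 LOAD): counter=11 r=(10,11,11,9) succ=(1,1,0,0) retry=(0,1,2,1)
step 15 (W1 LOAD): counter=11 r=(11,11,11,9) succ=(1,1,0,0) retry=(0,1,2,1)
step 16 (W2 CAS): counter=12 r=(11,11,11,9) succ=(1,2,0,0) retry=(0,1,2,1)
step 17 (W1 CAS): counter=12 r=(11,11,11,9) succ=(1,2,0,0) retry=(1,1,2,1)
step 18 (W3 CAS): counter=12 r=(11,11,11,9) succ=(1,2,0,0) retry=(1,1,3,1)
step 19 (W1 LOAD): counter=12 r=(12,11,11,9) succ=(1,2,0,0) retry=(1,1,3,1)
step 20 (W2 LOAD): counter=12 r=(12,12,11,9) succ=(1,2,0,0) retry=(1,1,3,1)
step 21 (W2 CAS): counter=13 r=(12,12,11,9) succ=(1,3,0,0) retry=(1,1,3,1)
step 22 (W3 LOAD): counter=13 r=(12,12,13,9) succ=(1,3,0,0) retry=(1,1,3,1)
step 23 (W1 CAS): counter=13 r=(12,12,13,9) succ=(1,3,0,0) retry=(2,1,3,1)
step 24 (W3 CAS): counter=14 r=(12,12,13,9) succ=(1,3,1,0) retry=(2,1,3,1)
step 25 (W1 LOAD): counter=14 r=(14,12,13,9) succ=(1,3,1,0) retry=(2,1,3,1)
step 26 (W1 CAS): counter=15 r=(14,12,13,9) succ=(2,3,1,0) retry=(2,1,3,1)

counter=15 r=(14,12,13,9) succ=(2,3,1,0) retry=(2,1,3,1)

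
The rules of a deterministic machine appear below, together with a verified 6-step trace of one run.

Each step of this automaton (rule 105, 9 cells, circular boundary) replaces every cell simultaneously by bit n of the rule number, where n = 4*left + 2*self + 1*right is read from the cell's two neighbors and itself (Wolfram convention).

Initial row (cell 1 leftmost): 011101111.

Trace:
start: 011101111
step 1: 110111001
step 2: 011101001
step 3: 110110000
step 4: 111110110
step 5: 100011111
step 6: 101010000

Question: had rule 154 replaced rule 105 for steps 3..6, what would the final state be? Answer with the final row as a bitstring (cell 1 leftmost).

(re-executing steps 3..6 under rule 154; state before step 3: 011101001)
step 3: 011000110
step 4: 110101101
step 5: 100001001
step 6: 010010111

010010111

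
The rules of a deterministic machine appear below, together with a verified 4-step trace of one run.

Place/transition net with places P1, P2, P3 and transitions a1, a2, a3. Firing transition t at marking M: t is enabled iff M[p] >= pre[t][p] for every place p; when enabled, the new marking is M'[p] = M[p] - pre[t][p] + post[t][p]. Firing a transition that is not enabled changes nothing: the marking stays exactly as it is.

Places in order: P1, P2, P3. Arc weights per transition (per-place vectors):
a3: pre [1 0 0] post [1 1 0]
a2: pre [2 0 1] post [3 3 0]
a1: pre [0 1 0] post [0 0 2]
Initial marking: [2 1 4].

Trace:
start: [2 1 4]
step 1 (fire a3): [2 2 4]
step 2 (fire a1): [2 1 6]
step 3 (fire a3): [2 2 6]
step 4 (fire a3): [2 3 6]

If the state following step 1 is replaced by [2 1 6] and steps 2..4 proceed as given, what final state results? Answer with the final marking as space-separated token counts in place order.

2 2 8

state after step 1 := [2 1 6]
step 2 (fire a1): [2 0 8]
step 3 (fire a3): [2 1 8]
step 4 (fire a3): [2 2 8]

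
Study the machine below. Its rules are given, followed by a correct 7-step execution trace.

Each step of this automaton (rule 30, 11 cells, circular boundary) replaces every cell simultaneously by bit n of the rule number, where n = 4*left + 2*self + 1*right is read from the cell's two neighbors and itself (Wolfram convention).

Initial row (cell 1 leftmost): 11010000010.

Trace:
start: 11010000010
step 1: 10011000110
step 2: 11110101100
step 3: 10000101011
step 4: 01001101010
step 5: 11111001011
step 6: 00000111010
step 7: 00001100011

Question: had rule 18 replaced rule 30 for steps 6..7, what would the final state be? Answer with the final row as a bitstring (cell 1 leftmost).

(re-executing steps 6..7 under rule 18; state before step 6: 11111001011)
step 6: 00000110000
step 7: 00001001000

00001001000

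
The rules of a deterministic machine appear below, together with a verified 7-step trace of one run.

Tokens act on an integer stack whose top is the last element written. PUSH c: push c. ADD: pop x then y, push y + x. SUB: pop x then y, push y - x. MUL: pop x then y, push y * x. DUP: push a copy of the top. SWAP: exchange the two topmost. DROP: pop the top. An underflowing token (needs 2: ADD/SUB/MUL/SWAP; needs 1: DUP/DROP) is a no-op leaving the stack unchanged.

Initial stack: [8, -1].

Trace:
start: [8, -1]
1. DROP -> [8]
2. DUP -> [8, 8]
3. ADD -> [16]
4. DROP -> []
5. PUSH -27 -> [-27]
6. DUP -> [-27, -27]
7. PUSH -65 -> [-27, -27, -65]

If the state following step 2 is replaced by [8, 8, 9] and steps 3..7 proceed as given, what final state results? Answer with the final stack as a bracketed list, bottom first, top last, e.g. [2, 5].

state after step 2 := [8, 8, 9]
3. ADD -> [8, 17]
4. DROP -> [8]
5. PUSH -27 -> [8, -27]
6. DUP -> [8, -27, -27]
7. PUSH -65 -> [8, -27, -27, -65]

[8, -27, -27, -65]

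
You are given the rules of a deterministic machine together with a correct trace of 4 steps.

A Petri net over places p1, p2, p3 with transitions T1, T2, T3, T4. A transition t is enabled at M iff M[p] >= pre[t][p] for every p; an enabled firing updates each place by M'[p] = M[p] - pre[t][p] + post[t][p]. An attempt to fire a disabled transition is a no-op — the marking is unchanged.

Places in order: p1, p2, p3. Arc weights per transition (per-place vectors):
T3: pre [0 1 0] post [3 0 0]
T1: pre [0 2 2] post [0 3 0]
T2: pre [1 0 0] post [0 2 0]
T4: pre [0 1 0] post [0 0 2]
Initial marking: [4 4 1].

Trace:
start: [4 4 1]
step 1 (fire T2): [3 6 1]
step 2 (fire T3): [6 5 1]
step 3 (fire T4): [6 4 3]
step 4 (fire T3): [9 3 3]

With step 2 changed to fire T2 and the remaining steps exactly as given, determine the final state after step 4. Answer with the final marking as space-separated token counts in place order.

(re-executing from step 2 with the substitution; state before step 2: [3 6 1])
step 2 (fire T2): [2 8 1]
step 3 (fire T4): [2 7 3]
step 4 (fire T3): [5 6 3]

5 6 3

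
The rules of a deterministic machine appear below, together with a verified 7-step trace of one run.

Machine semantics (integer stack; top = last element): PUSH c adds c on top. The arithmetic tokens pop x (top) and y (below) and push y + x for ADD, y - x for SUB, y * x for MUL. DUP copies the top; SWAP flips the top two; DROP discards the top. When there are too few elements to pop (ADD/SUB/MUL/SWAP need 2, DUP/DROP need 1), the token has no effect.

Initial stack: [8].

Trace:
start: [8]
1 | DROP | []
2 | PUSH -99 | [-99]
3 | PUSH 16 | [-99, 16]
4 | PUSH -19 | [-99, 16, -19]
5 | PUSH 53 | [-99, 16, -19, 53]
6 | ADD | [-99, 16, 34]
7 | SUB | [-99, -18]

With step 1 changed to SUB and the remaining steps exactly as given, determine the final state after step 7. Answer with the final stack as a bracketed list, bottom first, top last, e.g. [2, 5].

[8, -99, -18]

(re-executing from step 1 with the substitution; state before step 1: [8])
1 | SUB | [8]
2 | PUSH -99 | [8, -99]
3 | PUSH 16 | [8, -99, 16]
4 | PUSH -19 | [8, -99, 16, -19]
5 | PUSH 53 | [8, -99, 16, -19, 53]
6 | ADD | [8, -99, 16, 34]
7 | SUB | [8, -99, -18]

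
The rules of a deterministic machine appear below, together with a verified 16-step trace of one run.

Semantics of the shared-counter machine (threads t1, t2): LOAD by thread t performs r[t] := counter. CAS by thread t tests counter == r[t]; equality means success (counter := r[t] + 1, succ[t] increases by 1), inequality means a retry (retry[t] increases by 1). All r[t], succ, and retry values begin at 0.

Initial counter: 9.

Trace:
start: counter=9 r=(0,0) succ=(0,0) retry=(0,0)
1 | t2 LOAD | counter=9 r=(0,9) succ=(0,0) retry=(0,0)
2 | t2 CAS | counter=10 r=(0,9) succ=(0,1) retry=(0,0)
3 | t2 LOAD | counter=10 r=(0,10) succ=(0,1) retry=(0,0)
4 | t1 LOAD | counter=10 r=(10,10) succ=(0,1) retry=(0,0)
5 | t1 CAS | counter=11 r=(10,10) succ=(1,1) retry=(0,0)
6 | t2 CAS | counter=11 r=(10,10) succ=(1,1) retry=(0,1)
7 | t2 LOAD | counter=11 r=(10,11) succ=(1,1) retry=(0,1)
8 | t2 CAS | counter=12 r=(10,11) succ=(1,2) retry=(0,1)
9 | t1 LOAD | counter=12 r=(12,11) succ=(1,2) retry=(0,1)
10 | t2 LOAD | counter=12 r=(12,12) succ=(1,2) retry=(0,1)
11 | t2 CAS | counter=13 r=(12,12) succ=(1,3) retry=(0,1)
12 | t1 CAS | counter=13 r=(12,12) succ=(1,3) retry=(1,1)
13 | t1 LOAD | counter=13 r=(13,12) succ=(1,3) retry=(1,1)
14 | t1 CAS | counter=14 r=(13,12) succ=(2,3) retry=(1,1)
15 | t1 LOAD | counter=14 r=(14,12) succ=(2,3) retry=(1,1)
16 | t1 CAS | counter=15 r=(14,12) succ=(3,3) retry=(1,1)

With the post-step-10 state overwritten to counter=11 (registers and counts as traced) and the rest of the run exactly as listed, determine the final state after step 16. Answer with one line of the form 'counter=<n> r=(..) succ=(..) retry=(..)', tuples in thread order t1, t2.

counter=13 r=(12,12) succ=(3,2) retry=(1,2)

state after step 10 := counter=11 r=(12,12) succ=(1,2) retry=(0,1)
11 | t2 CAS | counter=11 r=(12,12) succ=(1,2) retry=(0,2)
12 | t1 CAS | counter=11 r=(12,12) succ=(1,2) retry=(1,2)
13 | t1 LOAD | counter=11 r=(11,12) succ=(1,2) retry=(1,2)
14 | t1 CAS | counter=12 r=(11,12) succ=(2,2) retry=(1,2)
15 | t1 LOAD | counter=12 r=(12,12) succ=(2,2) retry=(1,2)
16 | t1 CAS | counter=13 r=(12,12) succ=(3,2) retry=(1,2)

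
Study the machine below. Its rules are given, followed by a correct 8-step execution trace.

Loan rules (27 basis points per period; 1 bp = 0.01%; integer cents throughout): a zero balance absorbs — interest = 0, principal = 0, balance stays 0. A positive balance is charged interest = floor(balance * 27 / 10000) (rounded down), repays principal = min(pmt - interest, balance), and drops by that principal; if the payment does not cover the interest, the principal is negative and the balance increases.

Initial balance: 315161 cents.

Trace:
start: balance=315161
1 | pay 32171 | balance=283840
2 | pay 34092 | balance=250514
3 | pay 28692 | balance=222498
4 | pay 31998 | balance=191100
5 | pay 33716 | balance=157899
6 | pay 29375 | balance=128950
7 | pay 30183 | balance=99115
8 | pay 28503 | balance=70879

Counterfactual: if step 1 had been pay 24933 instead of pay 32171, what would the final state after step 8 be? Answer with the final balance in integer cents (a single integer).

78254

(re-executing from step 1 with the substitution; state before step 1: balance=315161)
1 | pay 24933 | balance=291078
2 | pay 34092 | balance=257771
3 | pay 28692 | balance=229774
4 | pay 31998 | balance=198396
5 | pay 33716 | balance=165215
6 | pay 29375 | balance=136286
7 | pay 30183 | balance=106470
8 | pay 28503 | balance=78254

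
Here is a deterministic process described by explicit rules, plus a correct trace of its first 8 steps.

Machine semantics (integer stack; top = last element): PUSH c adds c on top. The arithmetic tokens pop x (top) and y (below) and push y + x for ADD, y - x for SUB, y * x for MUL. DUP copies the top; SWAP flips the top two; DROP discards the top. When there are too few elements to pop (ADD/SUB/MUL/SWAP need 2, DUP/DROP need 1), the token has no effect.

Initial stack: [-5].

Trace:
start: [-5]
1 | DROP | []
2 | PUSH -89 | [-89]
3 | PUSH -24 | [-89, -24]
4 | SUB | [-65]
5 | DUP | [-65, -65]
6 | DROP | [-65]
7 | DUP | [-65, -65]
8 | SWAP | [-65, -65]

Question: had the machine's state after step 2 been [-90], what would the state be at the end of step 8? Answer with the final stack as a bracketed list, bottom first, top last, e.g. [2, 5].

state after step 2 := [-90]
3 | PUSH -24 | [-90, -24]
4 | SUB | [-66]
5 | DUP | [-66, -66]
6 | DROP | [-66]
7 | DUP | [-66, -66]
8 | SWAP | [-66, -66]

[-66, -66]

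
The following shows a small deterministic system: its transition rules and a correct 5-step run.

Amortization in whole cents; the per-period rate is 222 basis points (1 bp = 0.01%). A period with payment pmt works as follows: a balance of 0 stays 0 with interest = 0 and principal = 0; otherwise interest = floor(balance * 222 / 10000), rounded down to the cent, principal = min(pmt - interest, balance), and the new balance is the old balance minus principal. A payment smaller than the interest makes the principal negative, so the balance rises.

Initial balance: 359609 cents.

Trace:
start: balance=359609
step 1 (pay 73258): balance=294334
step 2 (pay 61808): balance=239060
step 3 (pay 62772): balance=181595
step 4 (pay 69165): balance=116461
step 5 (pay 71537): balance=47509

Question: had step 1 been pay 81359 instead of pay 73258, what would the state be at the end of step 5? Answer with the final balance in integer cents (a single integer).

38664

(re-executing from step 1 with the substitution; state before step 1: balance=359609)
step 1 (pay 81359): balance=286233
step 2 (pay 61808): balance=230779
step 3 (pay 62772): balance=173130
step 4 (pay 69165): balance=107808
step 5 (pay 71537): balance=38664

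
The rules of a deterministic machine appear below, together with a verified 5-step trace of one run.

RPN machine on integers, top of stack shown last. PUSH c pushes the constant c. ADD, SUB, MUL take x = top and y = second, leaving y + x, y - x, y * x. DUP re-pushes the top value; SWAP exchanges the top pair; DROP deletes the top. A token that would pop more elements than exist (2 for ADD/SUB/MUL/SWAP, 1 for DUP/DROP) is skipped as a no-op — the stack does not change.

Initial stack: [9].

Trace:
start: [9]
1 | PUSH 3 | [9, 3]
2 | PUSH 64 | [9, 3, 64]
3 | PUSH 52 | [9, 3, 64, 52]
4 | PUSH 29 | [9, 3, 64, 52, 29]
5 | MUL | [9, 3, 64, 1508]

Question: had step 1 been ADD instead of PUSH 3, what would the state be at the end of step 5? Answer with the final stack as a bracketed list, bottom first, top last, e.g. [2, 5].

[9, 64, 1508]

(re-executing from step 1 with the substitution; state before step 1: [9])
1 | ADD | [9]
2 | PUSH 64 | [9, 64]
3 | PUSH 52 | [9, 64, 52]
4 | PUSH 29 | [9, 64, 52, 29]
5 | MUL | [9, 64, 1508]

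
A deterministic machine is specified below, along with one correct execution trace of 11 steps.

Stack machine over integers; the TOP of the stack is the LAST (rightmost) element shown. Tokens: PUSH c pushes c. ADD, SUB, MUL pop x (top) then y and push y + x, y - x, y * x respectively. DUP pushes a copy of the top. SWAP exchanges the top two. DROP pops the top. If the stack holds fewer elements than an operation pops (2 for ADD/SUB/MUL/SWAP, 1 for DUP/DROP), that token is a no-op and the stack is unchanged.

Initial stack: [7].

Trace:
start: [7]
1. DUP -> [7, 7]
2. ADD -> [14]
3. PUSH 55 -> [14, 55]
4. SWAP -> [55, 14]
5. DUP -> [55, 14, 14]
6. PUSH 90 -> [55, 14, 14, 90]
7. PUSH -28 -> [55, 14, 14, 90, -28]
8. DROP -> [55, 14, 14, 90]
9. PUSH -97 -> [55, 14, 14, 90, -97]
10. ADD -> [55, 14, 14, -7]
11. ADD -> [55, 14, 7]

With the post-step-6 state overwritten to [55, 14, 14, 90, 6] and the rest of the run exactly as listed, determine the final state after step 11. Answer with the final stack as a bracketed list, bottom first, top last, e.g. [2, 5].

[55, 14, 14, -1]

state after step 6 := [55, 14, 14, 90, 6]
7. PUSH -28 -> [55, 14, 14, 90, 6, -28]
8. DROP -> [55, 14, 14, 90, 6]
9. PUSH -97 -> [55, 14, 14, 90, 6, -97]
10. ADD -> [55, 14, 14, 90, -91]
11. ADD -> [55, 14, 14, -1]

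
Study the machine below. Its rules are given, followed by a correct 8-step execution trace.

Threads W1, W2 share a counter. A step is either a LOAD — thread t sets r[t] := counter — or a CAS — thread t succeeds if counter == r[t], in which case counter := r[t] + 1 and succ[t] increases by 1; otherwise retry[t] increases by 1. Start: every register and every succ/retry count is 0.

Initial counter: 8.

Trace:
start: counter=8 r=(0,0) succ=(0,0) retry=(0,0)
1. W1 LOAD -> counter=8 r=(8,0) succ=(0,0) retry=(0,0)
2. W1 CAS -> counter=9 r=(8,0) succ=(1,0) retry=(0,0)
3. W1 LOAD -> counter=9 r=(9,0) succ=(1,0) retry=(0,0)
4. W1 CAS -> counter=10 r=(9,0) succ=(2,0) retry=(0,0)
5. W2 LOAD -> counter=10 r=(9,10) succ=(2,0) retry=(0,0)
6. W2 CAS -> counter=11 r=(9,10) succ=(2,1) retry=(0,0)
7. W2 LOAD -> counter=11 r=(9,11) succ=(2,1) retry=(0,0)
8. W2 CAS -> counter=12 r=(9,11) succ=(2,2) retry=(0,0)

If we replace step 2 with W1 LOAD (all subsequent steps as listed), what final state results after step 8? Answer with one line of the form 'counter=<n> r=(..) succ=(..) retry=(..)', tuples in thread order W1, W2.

(re-executing from step 2 with the substitution; state before step 2: counter=8 r=(8,0) succ=(0,0) retry=(0,0))
2. W1 LOAD -> counter=8 r=(8,0) succ=(0,0) retry=(0,0)
3. W1 LOAD -> counter=8 r=(8,0) succ=(0,0) retry=(0,0)
4. W1 CAS -> counter=9 r=(8,0) succ=(1,0) retry=(0,0)
5. W2 LOAD -> counter=9 r=(8,9) succ=(1,0) retry=(0,0)
6. W2 CAS -> counter=10 r=(8,9) succ=(1,1) retry=(0,0)
7. W2 LOAD -> counter=10 r=(8,10) succ=(1,1) retry=(0,0)
8. W2 CAS -> counter=11 r=(8,10) succ=(1,2) retry=(0,0)

counter=11 r=(8,10) succ=(1,2) retry=(0,0)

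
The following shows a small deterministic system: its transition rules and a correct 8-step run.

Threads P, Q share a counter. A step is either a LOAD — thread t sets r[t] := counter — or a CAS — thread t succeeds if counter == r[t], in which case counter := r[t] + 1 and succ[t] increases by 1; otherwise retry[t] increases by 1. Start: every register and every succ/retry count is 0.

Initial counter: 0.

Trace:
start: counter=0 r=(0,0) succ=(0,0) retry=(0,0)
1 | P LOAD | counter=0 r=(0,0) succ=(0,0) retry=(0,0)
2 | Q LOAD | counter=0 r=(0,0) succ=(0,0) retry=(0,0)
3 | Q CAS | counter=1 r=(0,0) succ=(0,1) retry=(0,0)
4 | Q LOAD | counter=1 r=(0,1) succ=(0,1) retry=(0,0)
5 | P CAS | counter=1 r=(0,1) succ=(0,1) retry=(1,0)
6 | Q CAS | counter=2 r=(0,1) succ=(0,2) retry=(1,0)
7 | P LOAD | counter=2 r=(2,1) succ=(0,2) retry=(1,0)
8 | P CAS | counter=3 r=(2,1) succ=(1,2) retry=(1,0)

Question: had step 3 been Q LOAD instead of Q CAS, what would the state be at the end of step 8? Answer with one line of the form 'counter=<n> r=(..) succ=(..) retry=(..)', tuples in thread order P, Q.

(re-executing from step 3 with the substitution; state before step 3: counter=0 r=(0,0) succ=(0,0) retry=(0,0))
3 | Q LOAD | counter=0 r=(0,0) succ=(0,0) retry=(0,0)
4 | Q LOAD | counter=0 r=(0,0) succ=(0,0) retry=(0,0)
5 | P CAS | counter=1 r=(0,0) succ=(1,0) retry=(0,0)
6 | Q CAS | counter=1 r=(0,0) succ=(1,0) retry=(0,1)
7 | P LOAD | counter=1 r=(1,0) succ=(1,0) retry=(0,1)
8 | P CAS | counter=2 r=(1,0) succ=(2,0) retry=(0,1)

counter=2 r=(1,0) succ=(2,0) retry=(0,1)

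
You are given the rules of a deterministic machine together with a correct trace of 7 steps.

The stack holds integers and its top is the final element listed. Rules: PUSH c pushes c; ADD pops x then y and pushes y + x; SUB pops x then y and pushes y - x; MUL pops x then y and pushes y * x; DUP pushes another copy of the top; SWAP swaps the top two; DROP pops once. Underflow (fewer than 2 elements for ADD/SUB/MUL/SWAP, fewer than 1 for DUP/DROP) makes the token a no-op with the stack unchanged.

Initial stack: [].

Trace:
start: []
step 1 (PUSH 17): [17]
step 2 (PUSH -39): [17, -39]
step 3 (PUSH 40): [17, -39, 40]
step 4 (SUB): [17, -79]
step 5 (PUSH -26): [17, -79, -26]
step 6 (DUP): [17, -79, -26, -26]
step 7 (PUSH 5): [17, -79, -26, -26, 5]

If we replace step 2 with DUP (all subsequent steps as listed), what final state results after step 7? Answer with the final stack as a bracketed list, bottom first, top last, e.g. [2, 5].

[17, -23, -26, -26, 5]

(re-executing from step 2 with the substitution; state before step 2: [17])
step 2 (DUP): [17, 17]
step 3 (PUSH 40): [17, 17, 40]
step 4 (SUB): [17, -23]
step 5 (PUSH -26): [17, -23, -26]
step 6 (DUP): [17, -23, -26, -26]
step 7 (PUSH 5): [17, -23, -26, -26, 5]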